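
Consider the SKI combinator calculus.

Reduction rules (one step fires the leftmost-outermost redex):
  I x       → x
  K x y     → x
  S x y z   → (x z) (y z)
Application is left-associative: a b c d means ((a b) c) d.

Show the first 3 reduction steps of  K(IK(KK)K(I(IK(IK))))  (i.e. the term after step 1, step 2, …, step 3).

Answer: after 3 steps: KK

Derivation:
  start: K(IK(KK)K(I(IK(IK))))
  step 1: K(K(KK)K(I(IK(IK))))
  step 2: K(KK(I(IK(IK))))
  step 3: KK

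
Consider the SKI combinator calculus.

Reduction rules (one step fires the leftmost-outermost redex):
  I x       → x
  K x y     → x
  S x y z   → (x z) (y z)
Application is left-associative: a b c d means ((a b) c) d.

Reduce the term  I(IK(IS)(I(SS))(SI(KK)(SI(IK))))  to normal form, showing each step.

  start: I(IK(IS)(I(SS))(SI(KK)(SI(IK))))
  step 1: IK(IS)(I(SS))(SI(KK)(SI(IK)))
  step 2: K(IS)(I(SS))(SI(KK)(SI(IK)))
  step 3: IS(SI(KK)(SI(IK)))
  step 4: S(SI(KK)(SI(IK)))
  step 5: S(I(SI(IK))(KK(SI(IK))))
  step 6: S(SI(IK)(KK(SI(IK))))
  step 7: S(I(KK(SI(IK)))(IK(KK(SI(IK)))))
  step 8: S(KK(SI(IK))(IK(KK(SI(IK)))))
  step 9: S(K(IK(KK(SI(IK)))))
  step 10: S(K(K(KK(SI(IK)))))
  step 11: S(K(KK))

Answer: normal form = S(K(KK))  (in 11 steps)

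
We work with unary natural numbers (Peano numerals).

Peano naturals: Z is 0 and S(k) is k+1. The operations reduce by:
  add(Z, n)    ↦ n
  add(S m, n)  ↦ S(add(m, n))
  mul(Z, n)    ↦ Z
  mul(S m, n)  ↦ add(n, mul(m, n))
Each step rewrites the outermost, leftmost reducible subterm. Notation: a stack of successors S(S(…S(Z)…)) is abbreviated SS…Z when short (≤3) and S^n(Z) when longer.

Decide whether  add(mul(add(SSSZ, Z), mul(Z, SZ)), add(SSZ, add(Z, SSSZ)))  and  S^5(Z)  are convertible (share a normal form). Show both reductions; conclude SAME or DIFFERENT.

Answer: SAME — A ⇓ S^5(Z), B ⇓ S^5(Z)

Working:
Term A:
  start: add(mul(add(SSSZ, Z), mul(Z, SZ)), add(SSZ, add(Z, SSSZ)))
  →1  add(mul(S(add(SSZ, Z)), mul(Z, SZ)), add(SSZ, add(Z, SSSZ)))
  →2  add(add(mul(Z, SZ), mul(add(SSZ, Z), mul(Z, SZ))), add(SSZ, add(Z, SSSZ)))
  →3  add(add(Z, mul(add(SSZ, Z), mul(Z, SZ))), add(SSZ, add(Z, SSSZ)))
  →4  add(mul(add(SSZ, Z), mul(Z, SZ)), add(SSZ, add(Z, SSSZ)))
  →5  add(mul(S(add(SZ, Z)), mul(Z, SZ)), add(SSZ, add(Z, SSSZ)))
  →6  add(add(mul(Z, SZ), mul(add(SZ, Z), mul(Z, SZ))), add(SSZ, add(Z, SSSZ)))
  →7  add(add(Z, mul(add(SZ, Z), mul(Z, SZ))), add(SSZ, add(Z, SSSZ)))
  →8  add(mul(add(SZ, Z), mul(Z, SZ)), add(SSZ, add(Z, SSSZ)))
  →9  add(mul(S(add(Z, Z)), mul(Z, SZ)), add(SSZ, add(Z, SSSZ)))
  →10  add(add(mul(Z, SZ), mul(add(Z, Z), mul(Z, SZ))), add(SSZ, add(Z, SSSZ)))
  →11  add(add(Z, mul(add(Z, Z), mul(Z, SZ))), add(SSZ, add(Z, SSSZ)))
  →12  add(mul(add(Z, Z), mul(Z, SZ)), add(SSZ, add(Z, SSSZ)))
  →13  add(mul(Z, mul(Z, SZ)), add(SSZ, add(Z, SSSZ)))
  →14  add(Z, add(SSZ, add(Z, SSSZ)))
  →15  add(SSZ, add(Z, SSSZ))
  →16  S(add(SZ, add(Z, SSSZ)))
  →17  S(S(add(Z, add(Z, SSSZ))))
  →18  S(S(add(Z, SSSZ)))
  →19  S^5(Z)

Term B:
  start: S^5(Z)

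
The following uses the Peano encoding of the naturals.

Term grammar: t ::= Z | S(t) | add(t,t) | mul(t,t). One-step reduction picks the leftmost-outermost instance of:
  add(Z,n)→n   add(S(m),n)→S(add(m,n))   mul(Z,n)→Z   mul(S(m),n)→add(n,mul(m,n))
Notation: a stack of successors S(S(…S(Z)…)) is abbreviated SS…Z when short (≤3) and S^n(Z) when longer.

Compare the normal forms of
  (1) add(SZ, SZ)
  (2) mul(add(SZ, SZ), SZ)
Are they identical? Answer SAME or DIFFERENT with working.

Answer: SAME — A ⇓ SSZ, B ⇓ SSZ

Reduction:
Term A:
  start: add(SZ, SZ)
  step 1: S(add(Z, SZ))
  step 2: SSZ

Term B:
  start: mul(add(SZ, SZ), SZ)
  step 1: mul(S(add(Z, SZ)), SZ)
  step 2: add(SZ, mul(add(Z, SZ), SZ))
  step 3: S(add(Z, mul(add(Z, SZ), SZ)))
  step 4: S(mul(add(Z, SZ), SZ))
  step 5: S(mul(SZ, SZ))
  step 6: S(add(SZ, mul(Z, SZ)))
  step 7: S(S(add(Z, mul(Z, SZ))))
  step 8: S(S(mul(Z, SZ)))
  step 9: SSZ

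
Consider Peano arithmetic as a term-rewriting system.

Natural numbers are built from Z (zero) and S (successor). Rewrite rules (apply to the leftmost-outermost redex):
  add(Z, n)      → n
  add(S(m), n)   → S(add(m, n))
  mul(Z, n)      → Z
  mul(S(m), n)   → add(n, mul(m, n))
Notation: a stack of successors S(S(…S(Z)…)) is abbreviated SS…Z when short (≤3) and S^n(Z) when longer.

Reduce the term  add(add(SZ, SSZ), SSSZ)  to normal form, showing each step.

  start: add(add(SZ, SSZ), SSSZ)
  step 1: add(S(add(Z, SSZ)), SSSZ)
  step 2: S(add(add(Z, SSZ), SSSZ))
  step 3: S(add(SSZ, SSSZ))
  step 4: S(S(add(SZ, SSSZ)))
  step 5: S(S(S(add(Z, SSSZ))))
  step 6: S^6(Z)

Answer: normal form = S^6(Z)  (in 6 steps)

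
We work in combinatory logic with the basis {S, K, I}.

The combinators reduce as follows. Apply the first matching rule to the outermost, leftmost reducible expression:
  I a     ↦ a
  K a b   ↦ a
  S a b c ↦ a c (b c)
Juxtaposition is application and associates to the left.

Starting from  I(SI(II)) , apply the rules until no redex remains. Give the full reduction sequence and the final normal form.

  start: I(SI(II))
  step 1: SI(II)
  step 2: SII

Answer: normal form = SII  (in 2 steps)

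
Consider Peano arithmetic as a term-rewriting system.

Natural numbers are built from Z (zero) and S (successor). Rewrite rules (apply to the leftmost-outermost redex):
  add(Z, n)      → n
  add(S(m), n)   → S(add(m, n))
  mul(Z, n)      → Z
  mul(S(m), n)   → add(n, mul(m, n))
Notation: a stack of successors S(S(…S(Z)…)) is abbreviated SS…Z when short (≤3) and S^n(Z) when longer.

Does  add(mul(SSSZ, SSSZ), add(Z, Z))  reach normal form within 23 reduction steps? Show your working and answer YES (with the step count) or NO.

  start: add(mul(SSSZ, SSSZ), add(Z, Z))
  [1] add(add(SSSZ, mul(SSZ, SSSZ)), add(Z, Z))
  [2] add(S(add(SSZ, mul(SSZ, SSSZ))), add(Z, Z))
  [3] S(add(add(SSZ, mul(SSZ, SSSZ)), add(Z, Z)))
  [4] S(add(S(add(SZ, mul(SSZ, SSSZ))), add(Z, Z)))
  [5] S(S(add(add(SZ, mul(SSZ, SSSZ)), add(Z, Z))))
  [6] S(S(add(S(add(Z, mul(SSZ, SSSZ))), add(Z, Z))))
  [7] S(S(S(add(add(Z, mul(SSZ, SSSZ)), add(Z, Z)))))
  [8] S(S(S(add(mul(SSZ, SSSZ), add(Z, Z)))))
  [9] S(S(S(add(add(SSSZ, mul(SZ, SSSZ)), add(Z, Z)))))
  [10] S(S(S(add(S(add(SSZ, mul(SZ, SSSZ))), add(Z, Z)))))
  [11] S(S(S(S(add(add(SSZ, mul(SZ, SSSZ)), add(Z, Z))))))
  [12] S(S(S(S(add(S(add(SZ, mul(SZ, SSSZ))), add(Z, Z))))))
  [13] S(S(S(S(S(add(add(SZ, mul(SZ, SSSZ)), add(Z, Z)))))))
  [14] S(S(S(S(S(add(S(add(Z, mul(SZ, SSSZ))), add(Z, Z)))))))
  [15] S(S(S(S(S(S(add(add(Z, mul(SZ, SSSZ)), add(Z, Z))))))))
  [16] S(S(S(S(S(S(add(mul(SZ, SSSZ), add(Z, Z))))))))
  [17] S(S(S(S(S(S(add(add(SSSZ, mul(Z, SSSZ)), add(Z, Z))))))))
  [18] S(S(S(S(S(S(add(S(add(SSZ, mul(Z, SSSZ))), add(Z, Z))))))))
  [19] S(S(S(S(S(S(S(add(add(SSZ, mul(Z, SSSZ)), add(Z, Z)))))))))
  [20] S(S(S(S(S(S(S(add(S(add(SZ, mul(Z, SSSZ))), add(Z, Z)))))))))
  [21] S(S(S(S(S(S(S(S(add(add(SZ, mul(Z, SSSZ)), add(Z, Z))))))))))
  [22] S(S(S(S(S(S(S(S(add(S(add(Z, mul(Z, SSSZ))), add(Z, Z))))))))))
  [23] S(S(S(S(S(S(S(S(S(add(add(Z, mul(Z, SSSZ)), add(Z, Z)))))))))))

Answer: NO — after 23 steps the term is S(S(S(S(S(S(S(S(S(add(add(Z, mul(Z, SSSZ)), add(Z, Z))))))))))), not yet normal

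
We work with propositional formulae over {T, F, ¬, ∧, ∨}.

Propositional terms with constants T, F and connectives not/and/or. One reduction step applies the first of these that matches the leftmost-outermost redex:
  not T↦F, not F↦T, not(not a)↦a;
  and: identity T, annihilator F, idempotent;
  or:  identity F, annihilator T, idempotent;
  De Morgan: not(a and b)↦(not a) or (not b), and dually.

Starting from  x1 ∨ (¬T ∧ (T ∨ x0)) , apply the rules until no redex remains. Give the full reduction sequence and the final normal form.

Answer: normal form = x1  (in 3 steps)

Working:
  start: x1 ∨ (¬T ∧ (T ∨ x0))
  [1] x1 ∨ (F ∧ (T ∨ x0))
  [2] x1 ∨ F
  [3] x1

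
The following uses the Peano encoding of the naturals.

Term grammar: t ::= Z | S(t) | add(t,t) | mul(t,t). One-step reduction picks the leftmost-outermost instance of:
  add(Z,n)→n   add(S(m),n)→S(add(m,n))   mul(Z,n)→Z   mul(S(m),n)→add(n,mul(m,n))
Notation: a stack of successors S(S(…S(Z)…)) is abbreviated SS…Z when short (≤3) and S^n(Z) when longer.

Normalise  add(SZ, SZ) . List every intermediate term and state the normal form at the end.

Answer: normal form = SSZ  (in 2 steps)

Reduction:
  start: add(SZ, SZ)
  [1] S(add(Z, SZ))
  [2] SSZ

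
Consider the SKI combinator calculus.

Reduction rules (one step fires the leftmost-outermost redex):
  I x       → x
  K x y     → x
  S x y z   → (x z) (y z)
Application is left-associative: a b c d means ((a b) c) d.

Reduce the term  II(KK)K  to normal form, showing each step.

  start: II(KK)K
  step 1: I(KK)K
  step 2: KKK
  step 3: K

Answer: normal form = K  (in 3 steps)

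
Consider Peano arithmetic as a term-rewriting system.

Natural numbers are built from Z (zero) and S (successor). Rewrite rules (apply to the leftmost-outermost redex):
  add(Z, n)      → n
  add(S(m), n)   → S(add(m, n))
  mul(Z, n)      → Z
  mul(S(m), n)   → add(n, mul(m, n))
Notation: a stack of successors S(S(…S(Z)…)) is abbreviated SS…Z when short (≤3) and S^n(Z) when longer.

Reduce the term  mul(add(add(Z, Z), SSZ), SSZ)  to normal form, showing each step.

Answer: normal form = S^4(Z)  (in 11 steps)

Reduction:
  start: mul(add(add(Z, Z), SSZ), SSZ)
  →1  mul(add(Z, SSZ), SSZ)
  →2  mul(SSZ, SSZ)
  →3  add(SSZ, mul(SZ, SSZ))
  →4  S(add(SZ, mul(SZ, SSZ)))
  →5  S(S(add(Z, mul(SZ, SSZ))))
  →6  S(S(mul(SZ, SSZ)))
  →7  S(S(add(SSZ, mul(Z, SSZ))))
  →8  S(S(S(add(SZ, mul(Z, SSZ)))))
  →9  S(S(S(S(add(Z, mul(Z, SSZ))))))
  →10  S(S(S(S(mul(Z, SSZ)))))
  →11  S^4(Z)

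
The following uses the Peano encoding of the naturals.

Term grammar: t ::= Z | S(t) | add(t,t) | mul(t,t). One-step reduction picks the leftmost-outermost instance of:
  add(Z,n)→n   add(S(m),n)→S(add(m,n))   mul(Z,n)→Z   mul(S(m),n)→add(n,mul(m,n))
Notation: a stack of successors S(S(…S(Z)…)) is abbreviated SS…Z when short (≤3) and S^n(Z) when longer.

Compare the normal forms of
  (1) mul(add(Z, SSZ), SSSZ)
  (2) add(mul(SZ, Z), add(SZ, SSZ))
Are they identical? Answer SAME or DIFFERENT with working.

Term A:
  start: mul(add(Z, SSZ), SSSZ)
  [1] mul(SSZ, SSSZ)
  [2] add(SSSZ, mul(SZ, SSSZ))
  [3] S(add(SSZ, mul(SZ, SSSZ)))
  [4] S(S(add(SZ, mul(SZ, SSSZ))))
  [5] S(S(S(add(Z, mul(SZ, SSSZ)))))
  [6] S(S(S(mul(SZ, SSSZ))))
  [7] S(S(S(add(SSSZ, mul(Z, SSSZ)))))
  [8] S(S(S(S(add(SSZ, mul(Z, SSSZ))))))
  [9] S(S(S(S(S(add(SZ, mul(Z, SSSZ)))))))
  [10] S(S(S(S(S(S(add(Z, mul(Z, SSSZ))))))))
  [11] S(S(S(S(S(S(mul(Z, SSSZ)))))))
  [12] S^6(Z)

Term B:
  start: add(mul(SZ, Z), add(SZ, SSZ))
  [1] add(add(Z, mul(Z, Z)), add(SZ, SSZ))
  [2] add(mul(Z, Z), add(SZ, SSZ))
  [3] add(Z, add(SZ, SSZ))
  [4] add(SZ, SSZ)
  [5] S(add(Z, SSZ))
  [6] SSSZ

Answer: DIFFERENT — A ⇓ S^6(Z), B ⇓ SSSZ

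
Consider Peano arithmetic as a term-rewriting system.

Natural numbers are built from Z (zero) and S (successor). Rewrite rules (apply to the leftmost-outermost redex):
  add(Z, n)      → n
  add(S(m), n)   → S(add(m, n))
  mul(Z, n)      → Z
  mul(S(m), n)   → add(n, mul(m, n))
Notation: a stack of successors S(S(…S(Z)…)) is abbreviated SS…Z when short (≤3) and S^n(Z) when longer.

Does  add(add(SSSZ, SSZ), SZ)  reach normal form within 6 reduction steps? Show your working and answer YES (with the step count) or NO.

Answer: NO — after 6 steps the term is S(S(S(add(add(Z, SSZ), SZ)))), not yet normal

Reduction:
  start: add(add(SSSZ, SSZ), SZ)
  →1  add(S(add(SSZ, SSZ)), SZ)
  →2  S(add(add(SSZ, SSZ), SZ))
  →3  S(add(S(add(SZ, SSZ)), SZ))
  →4  S(S(add(add(SZ, SSZ), SZ)))
  →5  S(S(add(S(add(Z, SSZ)), SZ)))
  →6  S(S(S(add(add(Z, SSZ), SZ))))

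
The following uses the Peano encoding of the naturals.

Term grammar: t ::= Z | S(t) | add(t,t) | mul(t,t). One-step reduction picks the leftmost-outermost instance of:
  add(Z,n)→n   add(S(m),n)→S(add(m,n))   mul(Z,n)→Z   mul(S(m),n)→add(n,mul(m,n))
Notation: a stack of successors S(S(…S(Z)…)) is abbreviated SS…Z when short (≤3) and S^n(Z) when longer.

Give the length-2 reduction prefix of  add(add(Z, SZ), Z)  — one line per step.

  start: add(add(Z, SZ), Z)
  [1] add(SZ, Z)
  [2] S(add(Z, Z))

Answer: after 2 steps: S(add(Z, Z))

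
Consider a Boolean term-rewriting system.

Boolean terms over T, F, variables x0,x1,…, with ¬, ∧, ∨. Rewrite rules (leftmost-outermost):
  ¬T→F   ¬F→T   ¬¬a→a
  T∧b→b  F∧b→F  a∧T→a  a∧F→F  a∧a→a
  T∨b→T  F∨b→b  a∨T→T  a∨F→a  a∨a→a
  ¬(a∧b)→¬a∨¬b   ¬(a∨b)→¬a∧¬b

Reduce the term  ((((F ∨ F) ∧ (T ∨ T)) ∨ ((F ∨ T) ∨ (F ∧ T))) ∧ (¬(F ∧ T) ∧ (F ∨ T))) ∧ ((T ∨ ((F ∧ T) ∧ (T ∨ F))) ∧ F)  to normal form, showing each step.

  start: ((((F ∨ F) ∧ (T ∨ T)) ∨ ((F ∨ T) ∨ (F ∧ T))) ∧ (¬(F ∧ T) ∧ (F ∨ T))) ∧ ((T ∨ ((F ∧ T) ∧ (T ∨ F))) ∧ F)
  step 1: (((F ∧ (T ∨ T)) ∨ ((F ∨ T) ∨ (F ∧ T))) ∧ (¬(F ∧ T) ∧ (F ∨ T))) ∧ ((T ∨ ((F ∧ T) ∧ (T ∨ F))) ∧ F)
  step 2: ((F ∨ ((F ∨ T) ∨ (F ∧ T))) ∧ (¬(F ∧ T) ∧ (F ∨ T))) ∧ ((T ∨ ((F ∧ T) ∧ (T ∨ F))) ∧ F)
  step 3: (((F ∨ T) ∨ (F ∧ T)) ∧ (¬(F ∧ T) ∧ (F ∨ T))) ∧ ((T ∨ ((F ∧ T) ∧ (T ∨ F))) ∧ F)
  step 4: ((T ∨ (F ∧ T)) ∧ (¬(F ∧ T) ∧ (F ∨ T))) ∧ ((T ∨ ((F ∧ T) ∧ (T ∨ F))) ∧ F)
  step 5: (T ∧ (¬(F ∧ T) ∧ (F ∨ T))) ∧ ((T ∨ ((F ∧ T) ∧ (T ∨ F))) ∧ F)
  step 6: (¬(F ∧ T) ∧ (F ∨ T)) ∧ ((T ∨ ((F ∧ T) ∧ (T ∨ F))) ∧ F)
  step 7: ((¬F ∨ ¬T) ∧ (F ∨ T)) ∧ ((T ∨ ((F ∧ T) ∧ (T ∨ F))) ∧ F)
  step 8: ((T ∨ ¬T) ∧ (F ∨ T)) ∧ ((T ∨ ((F ∧ T) ∧ (T ∨ F))) ∧ F)
  step 9: (T ∧ (F ∨ T)) ∧ ((T ∨ ((F ∧ T) ∧ (T ∨ F))) ∧ F)
  step 10: (F ∨ T) ∧ ((T ∨ ((F ∧ T) ∧ (T ∨ F))) ∧ F)
  step 11: T ∧ ((T ∨ ((F ∧ T) ∧ (T ∨ F))) ∧ F)
  step 12: (T ∨ ((F ∧ T) ∧ (T ∨ F))) ∧ F
  step 13: F

Answer: normal form = F  (in 13 steps)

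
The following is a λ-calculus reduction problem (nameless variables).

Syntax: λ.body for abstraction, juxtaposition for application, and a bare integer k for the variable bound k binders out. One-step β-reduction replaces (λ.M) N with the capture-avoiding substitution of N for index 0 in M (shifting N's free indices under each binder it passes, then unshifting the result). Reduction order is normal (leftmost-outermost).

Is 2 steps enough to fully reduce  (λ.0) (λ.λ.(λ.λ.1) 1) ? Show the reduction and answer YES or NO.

  start: (λ.0) (λ.λ.(λ.λ.1) 1)
  step 1: λ.λ.(λ.λ.1) 1
  step 2: λ.λ.λ.2

Answer: YES — reaches normal form λ.λ.λ.2 in 2 ≤ 2 steps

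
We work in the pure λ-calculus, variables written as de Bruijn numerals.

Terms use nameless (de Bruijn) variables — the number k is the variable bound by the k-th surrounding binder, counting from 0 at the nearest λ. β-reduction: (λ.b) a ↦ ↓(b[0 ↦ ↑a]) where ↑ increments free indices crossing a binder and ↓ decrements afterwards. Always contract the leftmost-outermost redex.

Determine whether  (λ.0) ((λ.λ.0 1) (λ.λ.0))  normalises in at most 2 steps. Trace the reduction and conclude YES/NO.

  start: (λ.0) ((λ.λ.0 1) (λ.λ.0))
  →1  (λ.λ.0 1) (λ.λ.0)
  →2  λ.0 (λ.λ.0)

Answer: YES — reaches normal form λ.0 (λ.λ.0) in 2 ≤ 2 steps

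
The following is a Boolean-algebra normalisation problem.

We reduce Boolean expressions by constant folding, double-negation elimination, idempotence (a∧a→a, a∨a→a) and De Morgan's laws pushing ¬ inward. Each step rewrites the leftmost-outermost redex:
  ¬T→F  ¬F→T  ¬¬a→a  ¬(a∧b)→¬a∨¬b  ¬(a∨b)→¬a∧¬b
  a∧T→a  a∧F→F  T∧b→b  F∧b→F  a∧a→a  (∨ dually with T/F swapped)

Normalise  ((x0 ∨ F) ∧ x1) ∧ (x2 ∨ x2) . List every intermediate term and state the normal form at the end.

  start: ((x0 ∨ F) ∧ x1) ∧ (x2 ∨ x2)
  [1] (x0 ∧ x1) ∧ (x2 ∨ x2)
  [2] (x0 ∧ x1) ∧ x2

Answer: normal form = (x0 ∧ x1) ∧ x2  (in 2 steps)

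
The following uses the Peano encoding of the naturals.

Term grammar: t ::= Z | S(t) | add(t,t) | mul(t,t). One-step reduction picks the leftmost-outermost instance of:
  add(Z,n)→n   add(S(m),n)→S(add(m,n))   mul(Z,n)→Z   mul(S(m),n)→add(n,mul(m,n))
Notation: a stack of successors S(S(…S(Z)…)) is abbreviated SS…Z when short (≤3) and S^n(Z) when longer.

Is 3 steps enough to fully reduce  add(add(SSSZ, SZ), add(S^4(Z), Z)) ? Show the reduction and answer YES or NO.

  start: add(add(SSSZ, SZ), add(S^4(Z), Z))
  →1  add(S(add(SSZ, SZ)), add(S^4(Z), Z))
  →2  S(add(add(SSZ, SZ), add(S^4(Z), Z)))
  →3  S(add(S(add(SZ, SZ)), add(S^4(Z), Z)))

Answer: NO — after 3 steps the term is S(add(S(add(SZ, SZ)), add(S^4(Z), Z))), not yet normal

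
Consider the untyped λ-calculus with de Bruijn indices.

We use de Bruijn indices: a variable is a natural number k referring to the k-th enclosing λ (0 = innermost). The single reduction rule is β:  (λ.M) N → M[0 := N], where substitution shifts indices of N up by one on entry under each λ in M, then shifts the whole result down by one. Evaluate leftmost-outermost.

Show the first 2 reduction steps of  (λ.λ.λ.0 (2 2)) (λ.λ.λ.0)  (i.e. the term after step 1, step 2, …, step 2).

  start: (λ.λ.λ.0 (2 2)) (λ.λ.λ.0)
  →1  λ.λ.0 ((λ.λ.λ.0) (λ.λ.λ.0))
  →2  λ.λ.0 (λ.λ.0)

Answer: after 2 steps: λ.λ.0 (λ.λ.0)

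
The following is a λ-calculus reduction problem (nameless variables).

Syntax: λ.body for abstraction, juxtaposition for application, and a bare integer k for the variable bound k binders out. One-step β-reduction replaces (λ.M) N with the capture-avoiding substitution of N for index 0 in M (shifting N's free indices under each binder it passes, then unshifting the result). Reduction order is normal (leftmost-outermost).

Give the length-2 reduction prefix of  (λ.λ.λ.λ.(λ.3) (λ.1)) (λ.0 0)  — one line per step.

  start: (λ.λ.λ.λ.(λ.3) (λ.1)) (λ.0 0)
  step 1: λ.λ.λ.(λ.3) (λ.1)
  step 2: λ.λ.λ.2

Answer: after 2 steps: λ.λ.λ.2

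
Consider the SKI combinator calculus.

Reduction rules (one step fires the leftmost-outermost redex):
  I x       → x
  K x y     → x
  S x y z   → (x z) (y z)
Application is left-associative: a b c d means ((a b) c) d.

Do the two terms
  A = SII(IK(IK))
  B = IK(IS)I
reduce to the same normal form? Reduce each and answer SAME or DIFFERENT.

Answer: DIFFERENT — A ⇓ K, B ⇓ S

Working:
Term A:
  start: SII(IK(IK))
  [1] I(IK(IK))(I(IK(IK)))
  [2] IK(IK)(I(IK(IK)))
  [3] K(IK)(I(IK(IK)))
  [4] IK
  [5] K

Term B:
  start: IK(IS)I
  [1] K(IS)I
  [2] IS
  [3] S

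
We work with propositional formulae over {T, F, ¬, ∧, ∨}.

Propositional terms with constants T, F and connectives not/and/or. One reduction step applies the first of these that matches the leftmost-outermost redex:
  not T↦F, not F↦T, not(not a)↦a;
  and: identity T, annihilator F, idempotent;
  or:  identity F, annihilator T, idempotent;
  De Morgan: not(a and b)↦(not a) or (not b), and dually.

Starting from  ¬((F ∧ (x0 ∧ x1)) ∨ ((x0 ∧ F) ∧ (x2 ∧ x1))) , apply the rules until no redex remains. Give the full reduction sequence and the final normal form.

Answer: normal form = T  (in 10 steps)

Reduction:
  start: ¬((F ∧ (x0 ∧ x1)) ∨ ((x0 ∧ F) ∧ (x2 ∧ x1)))
  [1] ¬(F ∧ (x0 ∧ x1)) ∧ ¬((x0 ∧ F) ∧ (x2 ∧ x1))
  [2] (¬F ∨ ¬(x0 ∧ x1)) ∧ ¬((x0 ∧ F) ∧ (x2 ∧ x1))
  [3] (T ∨ ¬(x0 ∧ x1)) ∧ ¬((x0 ∧ F) ∧ (x2 ∧ x1))
  [4] T ∧ ¬((x0 ∧ F) ∧ (x2 ∧ x1))
  [5] ¬((x0 ∧ F) ∧ (x2 ∧ x1))
  [6] ¬(x0 ∧ F) ∨ ¬(x2 ∧ x1)
  [7] (¬x0 ∨ ¬F) ∨ ¬(x2 ∧ x1)
  [8] (¬x0 ∨ T) ∨ ¬(x2 ∧ x1)
  [9] T ∨ ¬(x2 ∧ x1)
  [10] T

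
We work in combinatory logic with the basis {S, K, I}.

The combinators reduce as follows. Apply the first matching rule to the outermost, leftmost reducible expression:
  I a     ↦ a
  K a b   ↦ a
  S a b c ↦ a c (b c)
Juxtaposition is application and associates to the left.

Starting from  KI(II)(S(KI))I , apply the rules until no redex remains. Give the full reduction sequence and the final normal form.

  start: KI(II)(S(KI))I
  →1  I(S(KI))I
  →2  S(KI)I

Answer: normal form = S(KI)I  (in 2 steps)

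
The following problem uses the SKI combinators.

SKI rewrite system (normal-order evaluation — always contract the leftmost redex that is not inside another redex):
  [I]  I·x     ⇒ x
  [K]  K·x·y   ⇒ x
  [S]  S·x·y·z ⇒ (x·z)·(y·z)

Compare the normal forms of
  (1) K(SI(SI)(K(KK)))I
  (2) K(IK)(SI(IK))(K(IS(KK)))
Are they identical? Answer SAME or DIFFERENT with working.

Term A:
  start: K(SI(SI)(K(KK)))I
  [1] SI(SI)(K(KK))
  [2] I(K(KK))(SI(K(KK)))
  [3] K(KK)(SI(K(KK)))
  [4] KK

Term B:
  start: K(IK)(SI(IK))(K(IS(KK)))
  [1] IK(K(IS(KK)))
  [2] K(K(IS(KK)))
  [3] K(K(S(KK)))

Answer: DIFFERENT — A ⇓ KK, B ⇓ K(K(S(KK)))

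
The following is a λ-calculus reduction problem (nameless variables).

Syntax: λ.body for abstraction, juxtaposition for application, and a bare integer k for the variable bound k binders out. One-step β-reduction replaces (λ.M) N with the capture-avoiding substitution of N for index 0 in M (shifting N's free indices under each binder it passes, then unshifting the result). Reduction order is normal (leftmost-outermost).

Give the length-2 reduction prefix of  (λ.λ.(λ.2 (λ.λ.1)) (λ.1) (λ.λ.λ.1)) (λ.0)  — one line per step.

  start: (λ.λ.(λ.2 (λ.λ.1)) (λ.1) (λ.λ.λ.1)) (λ.0)
  step 1: λ.(λ.(λ.0) (λ.λ.1)) (λ.1) (λ.λ.λ.1)
  step 2: λ.(λ.0) (λ.λ.1) (λ.λ.λ.1)

Answer: after 2 steps: λ.(λ.0) (λ.λ.1) (λ.λ.λ.1)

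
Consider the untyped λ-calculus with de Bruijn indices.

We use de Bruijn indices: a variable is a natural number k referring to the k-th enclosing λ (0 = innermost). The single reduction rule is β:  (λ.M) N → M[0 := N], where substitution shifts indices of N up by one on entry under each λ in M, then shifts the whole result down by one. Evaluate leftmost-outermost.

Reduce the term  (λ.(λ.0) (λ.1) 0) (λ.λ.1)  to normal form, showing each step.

  start: (λ.(λ.0) (λ.1) 0) (λ.λ.1)
  step 1: (λ.0) (λ.λ.λ.1) (λ.λ.1)
  step 2: (λ.λ.λ.1) (λ.λ.1)
  step 3: λ.λ.1

Answer: normal form = λ.λ.1  (in 3 steps)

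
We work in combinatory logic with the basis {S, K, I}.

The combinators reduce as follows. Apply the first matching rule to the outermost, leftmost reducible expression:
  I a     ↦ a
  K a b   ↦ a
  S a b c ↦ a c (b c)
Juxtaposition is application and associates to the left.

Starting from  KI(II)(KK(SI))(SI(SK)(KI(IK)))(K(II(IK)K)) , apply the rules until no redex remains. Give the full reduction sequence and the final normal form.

Answer: normal form = SKI  (in 9 steps)

Working:
  start: KI(II)(KK(SI))(SI(SK)(KI(IK)))(K(II(IK)K))
  →1  I(KK(SI))(SI(SK)(KI(IK)))(K(II(IK)K))
  →2  KK(SI)(SI(SK)(KI(IK)))(K(II(IK)K))
  →3  K(SI(SK)(KI(IK)))(K(II(IK)K))
  →4  SI(SK)(KI(IK))
  →5  I(KI(IK))(SK(KI(IK)))
  →6  KI(IK)(SK(KI(IK)))
  →7  I(SK(KI(IK)))
  →8  SK(KI(IK))
  →9  SKI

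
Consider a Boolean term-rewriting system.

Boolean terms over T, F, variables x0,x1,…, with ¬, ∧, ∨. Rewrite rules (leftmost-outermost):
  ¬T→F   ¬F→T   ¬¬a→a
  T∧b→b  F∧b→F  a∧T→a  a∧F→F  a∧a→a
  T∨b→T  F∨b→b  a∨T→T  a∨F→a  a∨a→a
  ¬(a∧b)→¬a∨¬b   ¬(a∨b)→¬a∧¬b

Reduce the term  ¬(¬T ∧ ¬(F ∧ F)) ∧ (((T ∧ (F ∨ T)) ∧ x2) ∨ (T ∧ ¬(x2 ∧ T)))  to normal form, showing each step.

Answer: normal form = x2 ∨ ¬x2  (in 11 steps)

Working:
  start: ¬(¬T ∧ ¬(F ∧ F)) ∧ (((T ∧ (F ∨ T)) ∧ x2) ∨ (T ∧ ¬(x2 ∧ T)))
  step 1: (¬¬T ∨ ¬¬(F ∧ F)) ∧ (((T ∧ (F ∨ T)) ∧ x2) ∨ (T ∧ ¬(x2 ∧ T)))
  step 2: (T ∨ ¬¬(F ∧ F)) ∧ (((T ∧ (F ∨ T)) ∧ x2) ∨ (T ∧ ¬(x2 ∧ T)))
  step 3: T ∧ (((T ∧ (F ∨ T)) ∧ x2) ∨ (T ∧ ¬(x2 ∧ T)))
  step 4: ((T ∧ (F ∨ T)) ∧ x2) ∨ (T ∧ ¬(x2 ∧ T))
  step 5: ((F ∨ T) ∧ x2) ∨ (T ∧ ¬(x2 ∧ T))
  step 6: (T ∧ x2) ∨ (T ∧ ¬(x2 ∧ T))
  step 7: x2 ∨ (T ∧ ¬(x2 ∧ T))
  step 8: x2 ∨ ¬(x2 ∧ T)
  step 9: x2 ∨ (¬x2 ∨ ¬T)
  step 10: x2 ∨ (¬x2 ∨ F)
  step 11: x2 ∨ ¬x2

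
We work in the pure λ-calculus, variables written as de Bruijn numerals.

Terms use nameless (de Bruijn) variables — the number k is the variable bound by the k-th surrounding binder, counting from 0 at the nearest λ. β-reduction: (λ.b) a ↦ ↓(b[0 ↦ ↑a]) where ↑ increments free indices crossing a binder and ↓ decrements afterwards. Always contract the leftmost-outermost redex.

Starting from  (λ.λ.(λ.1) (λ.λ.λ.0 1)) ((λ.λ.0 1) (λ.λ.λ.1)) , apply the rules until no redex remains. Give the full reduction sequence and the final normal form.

  start: (λ.λ.(λ.1) (λ.λ.λ.0 1)) ((λ.λ.0 1) (λ.λ.λ.1))
  →1  λ.(λ.1) (λ.λ.λ.0 1)
  →2  λ.0

Answer: normal form = λ.0  (in 2 steps)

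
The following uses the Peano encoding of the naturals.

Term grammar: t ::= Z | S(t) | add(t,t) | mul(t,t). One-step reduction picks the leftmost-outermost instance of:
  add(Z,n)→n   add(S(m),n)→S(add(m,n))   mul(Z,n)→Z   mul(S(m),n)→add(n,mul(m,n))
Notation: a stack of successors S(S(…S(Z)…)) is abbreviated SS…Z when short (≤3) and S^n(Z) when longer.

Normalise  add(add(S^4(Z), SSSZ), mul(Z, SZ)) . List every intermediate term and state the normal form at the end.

Answer: normal form = S^7(Z)  (in 14 steps)

Working:
  start: add(add(S^4(Z), SSSZ), mul(Z, SZ))
  step 1: add(S(add(SSSZ, SSSZ)), mul(Z, SZ))
  step 2: S(add(add(SSSZ, SSSZ), mul(Z, SZ)))
  step 3: S(add(S(add(SSZ, SSSZ)), mul(Z, SZ)))
  step 4: S(S(add(add(SSZ, SSSZ), mul(Z, SZ))))
  step 5: S(S(add(S(add(SZ, SSSZ)), mul(Z, SZ))))
  step 6: S(S(S(add(add(SZ, SSSZ), mul(Z, SZ)))))
  step 7: S(S(S(add(S(add(Z, SSSZ)), mul(Z, SZ)))))
  step 8: S(S(S(S(add(add(Z, SSSZ), mul(Z, SZ))))))
  step 9: S(S(S(S(add(SSSZ, mul(Z, SZ))))))
  step 10: S(S(S(S(S(add(SSZ, mul(Z, SZ)))))))
  step 11: S(S(S(S(S(S(add(SZ, mul(Z, SZ))))))))
  step 12: S(S(S(S(S(S(S(add(Z, mul(Z, SZ)))))))))
  step 13: S(S(S(S(S(S(S(mul(Z, SZ))))))))
  step 14: S^7(Z)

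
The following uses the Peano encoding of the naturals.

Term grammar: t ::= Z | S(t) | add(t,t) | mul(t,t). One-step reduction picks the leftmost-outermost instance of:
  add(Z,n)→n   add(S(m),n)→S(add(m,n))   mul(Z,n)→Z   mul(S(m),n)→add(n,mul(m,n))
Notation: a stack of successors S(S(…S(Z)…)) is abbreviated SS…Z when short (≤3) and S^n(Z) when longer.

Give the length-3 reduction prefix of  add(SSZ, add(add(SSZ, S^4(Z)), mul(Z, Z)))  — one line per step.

Answer: after 3 steps: S(S(add(add(SSZ, S^4(Z)), mul(Z, Z))))

Derivation:
  start: add(SSZ, add(add(SSZ, S^4(Z)), mul(Z, Z)))
  [1] S(add(SZ, add(add(SSZ, S^4(Z)), mul(Z, Z))))
  [2] S(S(add(Z, add(add(SSZ, S^4(Z)), mul(Z, Z)))))
  [3] S(S(add(add(SSZ, S^4(Z)), mul(Z, Z))))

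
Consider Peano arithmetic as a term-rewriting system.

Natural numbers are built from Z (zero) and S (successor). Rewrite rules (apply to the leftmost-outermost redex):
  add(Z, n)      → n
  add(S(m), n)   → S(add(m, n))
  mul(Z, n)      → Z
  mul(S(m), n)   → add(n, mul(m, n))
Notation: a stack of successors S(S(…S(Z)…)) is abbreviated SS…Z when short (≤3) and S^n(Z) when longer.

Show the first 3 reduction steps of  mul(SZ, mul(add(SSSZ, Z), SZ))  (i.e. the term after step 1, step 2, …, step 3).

  start: mul(SZ, mul(add(SSSZ, Z), SZ))
  [1] add(mul(add(SSSZ, Z), SZ), mul(Z, mul(add(SSSZ, Z), SZ)))
  [2] add(mul(S(add(SSZ, Z)), SZ), mul(Z, mul(add(SSSZ, Z), SZ)))
  [3] add(add(SZ, mul(add(SSZ, Z), SZ)), mul(Z, mul(add(SSSZ, Z), SZ)))

Answer: after 3 steps: add(add(SZ, mul(add(SSZ, Z), SZ)), mul(Z, mul(add(SSSZ, Z), SZ)))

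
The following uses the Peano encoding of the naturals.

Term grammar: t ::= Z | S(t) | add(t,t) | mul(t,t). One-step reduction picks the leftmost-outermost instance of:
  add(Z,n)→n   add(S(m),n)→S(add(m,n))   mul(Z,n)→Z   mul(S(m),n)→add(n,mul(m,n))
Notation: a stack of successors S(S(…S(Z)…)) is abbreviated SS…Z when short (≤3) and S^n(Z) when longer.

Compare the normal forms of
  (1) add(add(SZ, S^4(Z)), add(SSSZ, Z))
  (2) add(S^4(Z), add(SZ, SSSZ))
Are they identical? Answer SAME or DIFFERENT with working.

Term A:
  start: add(add(SZ, S^4(Z)), add(SSSZ, Z))
  [1] add(S(add(Z, S^4(Z))), add(SSSZ, Z))
  [2] S(add(add(Z, S^4(Z)), add(SSSZ, Z)))
  [3] S(add(S^4(Z), add(SSSZ, Z)))
  [4] S(S(add(SSSZ, add(SSSZ, Z))))
  [5] S(S(S(add(SSZ, add(SSSZ, Z)))))
  [6] S(S(S(S(add(SZ, add(SSSZ, Z))))))
  [7] S(S(S(S(S(add(Z, add(SSSZ, Z)))))))
  [8] S(S(S(S(S(add(SSSZ, Z))))))
  [9] S(S(S(S(S(S(add(SSZ, Z)))))))
  [10] S(S(S(S(S(S(S(add(SZ, Z))))))))
  [11] S(S(S(S(S(S(S(S(add(Z, Z)))))))))
  [12] S^8(Z)

Term B:
  start: add(S^4(Z), add(SZ, SSSZ))
  [1] S(add(SSSZ, add(SZ, SSSZ)))
  [2] S(S(add(SSZ, add(SZ, SSSZ))))
  [3] S(S(S(add(SZ, add(SZ, SSSZ)))))
  [4] S(S(S(S(add(Z, add(SZ, SSSZ))))))
  [5] S(S(S(S(add(SZ, SSSZ)))))
  [6] S(S(S(S(S(add(Z, SSSZ))))))
  [7] S^8(Z)

Answer: SAME — A ⇓ S^8(Z), B ⇓ S^8(Z)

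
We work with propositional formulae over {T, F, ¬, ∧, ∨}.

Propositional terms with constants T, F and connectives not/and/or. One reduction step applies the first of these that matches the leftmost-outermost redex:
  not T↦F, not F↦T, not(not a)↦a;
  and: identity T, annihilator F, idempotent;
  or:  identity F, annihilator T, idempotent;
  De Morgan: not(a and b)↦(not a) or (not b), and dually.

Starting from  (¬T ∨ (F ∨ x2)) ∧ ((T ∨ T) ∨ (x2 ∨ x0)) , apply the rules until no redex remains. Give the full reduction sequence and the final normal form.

  start: (¬T ∨ (F ∨ x2)) ∧ ((T ∨ T) ∨ (x2 ∨ x0))
  step 1: (F ∨ (F ∨ x2)) ∧ ((T ∨ T) ∨ (x2 ∨ x0))
  step 2: (F ∨ x2) ∧ ((T ∨ T) ∨ (x2 ∨ x0))
  step 3: x2 ∧ ((T ∨ T) ∨ (x2 ∨ x0))
  step 4: x2 ∧ (T ∨ (x2 ∨ x0))
  step 5: x2 ∧ T
  step 6: x2

Answer: normal form = x2  (in 6 steps)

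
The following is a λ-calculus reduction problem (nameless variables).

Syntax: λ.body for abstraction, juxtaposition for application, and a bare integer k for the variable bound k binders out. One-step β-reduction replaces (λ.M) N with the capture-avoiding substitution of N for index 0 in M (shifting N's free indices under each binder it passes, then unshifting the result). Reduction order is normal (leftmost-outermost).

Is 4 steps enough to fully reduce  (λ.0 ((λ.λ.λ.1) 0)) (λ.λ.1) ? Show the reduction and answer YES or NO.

  start: (λ.0 ((λ.λ.λ.1) 0)) (λ.λ.1)
  step 1: (λ.λ.1) ((λ.λ.λ.1) (λ.λ.1))
  step 2: λ.(λ.λ.λ.1) (λ.λ.1)
  step 3: λ.λ.λ.1

Answer: YES — reaches normal form λ.λ.λ.1 in 3 ≤ 4 steps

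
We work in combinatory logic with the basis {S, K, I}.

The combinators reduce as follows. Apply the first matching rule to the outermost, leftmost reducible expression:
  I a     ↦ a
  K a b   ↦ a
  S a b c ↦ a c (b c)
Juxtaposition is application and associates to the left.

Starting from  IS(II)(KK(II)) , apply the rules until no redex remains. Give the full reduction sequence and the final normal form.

  start: IS(II)(KK(II))
  →1  S(II)(KK(II))
  →2  SI(KK(II))
  →3  SIK

Answer: normal form = SIK  (in 3 steps)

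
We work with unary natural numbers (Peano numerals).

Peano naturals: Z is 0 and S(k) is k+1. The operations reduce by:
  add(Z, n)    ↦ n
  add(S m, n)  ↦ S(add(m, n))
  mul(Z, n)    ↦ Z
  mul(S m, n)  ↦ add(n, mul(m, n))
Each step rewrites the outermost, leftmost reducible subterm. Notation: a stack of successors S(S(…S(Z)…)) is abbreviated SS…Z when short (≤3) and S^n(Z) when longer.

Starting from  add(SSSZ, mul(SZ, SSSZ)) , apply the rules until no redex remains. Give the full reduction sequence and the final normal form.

Answer: normal form = S^6(Z)  (in 10 steps)

Working:
  start: add(SSSZ, mul(SZ, SSSZ))
  →1  S(add(SSZ, mul(SZ, SSSZ)))
  →2  S(S(add(SZ, mul(SZ, SSSZ))))
  →3  S(S(S(add(Z, mul(SZ, SSSZ)))))
  →4  S(S(S(mul(SZ, SSSZ))))
  →5  S(S(S(add(SSSZ, mul(Z, SSSZ)))))
  →6  S(S(S(S(add(SSZ, mul(Z, SSSZ))))))
  →7  S(S(S(S(S(add(SZ, mul(Z, SSSZ)))))))
  →8  S(S(S(S(S(S(add(Z, mul(Z, SSSZ))))))))
  →9  S(S(S(S(S(S(mul(Z, SSSZ)))))))
  →10  S^6(Z)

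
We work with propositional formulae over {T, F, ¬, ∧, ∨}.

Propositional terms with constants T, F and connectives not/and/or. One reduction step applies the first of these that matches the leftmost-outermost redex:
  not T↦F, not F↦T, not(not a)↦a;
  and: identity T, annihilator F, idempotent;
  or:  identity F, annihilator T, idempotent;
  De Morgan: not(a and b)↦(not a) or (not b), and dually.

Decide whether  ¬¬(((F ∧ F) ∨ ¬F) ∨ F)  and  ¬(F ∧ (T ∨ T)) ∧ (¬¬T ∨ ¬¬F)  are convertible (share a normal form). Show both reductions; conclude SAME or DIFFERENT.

Answer: SAME — A ⇓ T, B ⇓ T

Working:
Term A:
  start: ¬¬(((F ∧ F) ∨ ¬F) ∨ F)
  →1  ((F ∧ F) ∨ ¬F) ∨ F
  →2  (F ∧ F) ∨ ¬F
  →3  F ∨ ¬F
  →4  ¬F
  →5  T

Term B:
  start: ¬(F ∧ (T ∨ T)) ∧ (¬¬T ∨ ¬¬F)
  →1  (¬F ∨ ¬(T ∨ T)) ∧ (¬¬T ∨ ¬¬F)
  →2  (T ∨ ¬(T ∨ T)) ∧ (¬¬T ∨ ¬¬F)
  →3  T ∧ (¬¬T ∨ ¬¬F)
  →4  ¬¬T ∨ ¬¬F
  →5  T ∨ ¬¬F
  →6  T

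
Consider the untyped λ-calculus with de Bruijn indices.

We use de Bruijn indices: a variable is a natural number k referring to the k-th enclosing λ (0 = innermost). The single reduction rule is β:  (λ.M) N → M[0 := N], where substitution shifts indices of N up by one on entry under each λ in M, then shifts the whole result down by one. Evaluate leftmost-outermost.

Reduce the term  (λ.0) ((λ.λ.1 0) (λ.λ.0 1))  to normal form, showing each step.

  start: (λ.0) ((λ.λ.1 0) (λ.λ.0 1))
  step 1: (λ.λ.1 0) (λ.λ.0 1)
  step 2: λ.(λ.λ.0 1) 0
  step 3: λ.λ.0 1

Answer: normal form = λ.λ.0 1  (in 3 steps)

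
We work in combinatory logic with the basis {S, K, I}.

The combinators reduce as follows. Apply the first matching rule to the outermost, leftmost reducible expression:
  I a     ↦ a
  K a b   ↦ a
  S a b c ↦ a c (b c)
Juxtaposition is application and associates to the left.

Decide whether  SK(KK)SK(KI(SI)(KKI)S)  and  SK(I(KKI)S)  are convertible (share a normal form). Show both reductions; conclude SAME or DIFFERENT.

Answer: SAME — A ⇓ SK(KS), B ⇓ SK(KS)

Derivation:
Term A:
  start: SK(KK)SK(KI(SI)(KKI)S)
  →1  KS(KKS)K(KI(SI)(KKI)S)
  →2  SK(KI(SI)(KKI)S)
  →3  SK(I(KKI)S)
  →4  SK(KKIS)
  →5  SK(KS)

Term B:
  start: SK(I(KKI)S)
  →1  SK(KKIS)
  →2  SK(KS)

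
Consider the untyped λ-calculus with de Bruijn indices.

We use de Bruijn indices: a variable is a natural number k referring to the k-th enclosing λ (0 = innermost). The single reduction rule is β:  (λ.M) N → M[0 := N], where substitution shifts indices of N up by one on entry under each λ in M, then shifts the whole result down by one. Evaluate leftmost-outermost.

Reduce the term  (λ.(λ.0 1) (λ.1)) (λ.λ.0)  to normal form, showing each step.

  start: (λ.(λ.0 1) (λ.1)) (λ.λ.0)
  step 1: (λ.0 (λ.λ.0)) (λ.λ.λ.0)
  step 2: (λ.λ.λ.0) (λ.λ.0)
  step 3: λ.λ.0

Answer: normal form = λ.λ.0  (in 3 steps)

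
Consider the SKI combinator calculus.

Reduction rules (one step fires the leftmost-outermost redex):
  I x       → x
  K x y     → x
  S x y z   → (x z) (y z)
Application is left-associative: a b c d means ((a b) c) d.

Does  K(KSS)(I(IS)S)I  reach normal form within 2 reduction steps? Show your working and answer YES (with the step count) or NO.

Answer: YES — reaches normal form SI in 2 ≤ 2 steps

Working:
  start: K(KSS)(I(IS)S)I
  →1  KSSI
  →2  SI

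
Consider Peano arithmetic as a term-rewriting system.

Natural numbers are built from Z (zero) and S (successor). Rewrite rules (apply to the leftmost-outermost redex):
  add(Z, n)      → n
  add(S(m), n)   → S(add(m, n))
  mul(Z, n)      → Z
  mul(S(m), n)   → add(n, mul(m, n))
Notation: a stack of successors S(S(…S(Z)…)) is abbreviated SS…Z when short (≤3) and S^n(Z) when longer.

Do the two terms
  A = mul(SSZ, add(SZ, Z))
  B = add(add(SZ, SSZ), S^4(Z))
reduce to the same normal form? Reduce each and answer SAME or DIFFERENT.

Answer: DIFFERENT — A ⇓ SSZ, B ⇓ S^7(Z)

Reduction:
Term A:
  start: mul(SSZ, add(SZ, Z))
  →1  add(add(SZ, Z), mul(SZ, add(SZ, Z)))
  →2  add(S(add(Z, Z)), mul(SZ, add(SZ, Z)))
  →3  S(add(add(Z, Z), mul(SZ, add(SZ, Z))))
  →4  S(add(Z, mul(SZ, add(SZ, Z))))
  →5  S(mul(SZ, add(SZ, Z)))
  →6  S(add(add(SZ, Z), mul(Z, add(SZ, Z))))
  →7  S(add(S(add(Z, Z)), mul(Z, add(SZ, Z))))
  →8  S(S(add(add(Z, Z), mul(Z, add(SZ, Z)))))
  →9  S(S(add(Z, mul(Z, add(SZ, Z)))))
  →10  S(S(mul(Z, add(SZ, Z))))
  →11  SSZ

Term B:
  start: add(add(SZ, SSZ), S^4(Z))
  →1  add(S(add(Z, SSZ)), S^4(Z))
  →2  S(add(add(Z, SSZ), S^4(Z)))
  →3  S(add(SSZ, S^4(Z)))
  →4  S(S(add(SZ, S^4(Z))))
  →5  S(S(S(add(Z, S^4(Z)))))
  →6  S^7(Z)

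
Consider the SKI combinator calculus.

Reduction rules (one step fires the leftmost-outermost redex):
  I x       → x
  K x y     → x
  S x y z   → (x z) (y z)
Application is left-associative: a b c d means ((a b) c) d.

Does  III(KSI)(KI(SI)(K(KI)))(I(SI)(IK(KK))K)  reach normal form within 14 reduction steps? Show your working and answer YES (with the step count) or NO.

Answer: YES — reaches normal form S(K(KI))(K(KK)) in 11 ≤ 14 steps

Reduction:
  start: III(KSI)(KI(SI)(K(KI)))(I(SI)(IK(KK))K)
  [1] II(KSI)(KI(SI)(K(KI)))(I(SI)(IK(KK))K)
  [2] I(KSI)(KI(SI)(K(KI)))(I(SI)(IK(KK))K)
  [3] KSI(KI(SI)(K(KI)))(I(SI)(IK(KK))K)
  [4] S(KI(SI)(K(KI)))(I(SI)(IK(KK))K)
  [5] S(I(K(KI)))(I(SI)(IK(KK))K)
  [6] S(K(KI))(I(SI)(IK(KK))K)
  [7] S(K(KI))(SI(IK(KK))K)
  [8] S(K(KI))(IK(IK(KK)K))
  [9] S(K(KI))(K(IK(KK)K))
  [10] S(K(KI))(K(K(KK)K))
  [11] S(K(KI))(K(KK))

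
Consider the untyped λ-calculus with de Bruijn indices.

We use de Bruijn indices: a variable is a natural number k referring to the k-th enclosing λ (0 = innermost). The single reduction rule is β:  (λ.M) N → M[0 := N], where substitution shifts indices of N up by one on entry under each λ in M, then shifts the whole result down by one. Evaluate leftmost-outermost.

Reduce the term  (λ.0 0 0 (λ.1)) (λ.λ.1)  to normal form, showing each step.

  start: (λ.0 0 0 (λ.1)) (λ.λ.1)
  step 1: (λ.λ.1) (λ.λ.1) (λ.λ.1) (λ.λ.λ.1)
  step 2: (λ.λ.λ.1) (λ.λ.1) (λ.λ.λ.1)
  step 3: (λ.λ.1) (λ.λ.λ.1)
  step 4: λ.λ.λ.λ.1

Answer: normal form = λ.λ.λ.λ.1  (in 4 steps)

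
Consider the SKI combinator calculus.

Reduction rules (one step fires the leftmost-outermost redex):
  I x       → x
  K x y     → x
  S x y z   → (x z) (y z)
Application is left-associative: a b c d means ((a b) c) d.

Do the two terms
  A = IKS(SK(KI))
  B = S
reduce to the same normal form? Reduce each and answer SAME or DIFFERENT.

Term A:
  start: IKS(SK(KI))
  [1] KS(SK(KI))
  [2] S

Term B:
  start: S

Answer: SAME — A ⇓ S, B ⇓ S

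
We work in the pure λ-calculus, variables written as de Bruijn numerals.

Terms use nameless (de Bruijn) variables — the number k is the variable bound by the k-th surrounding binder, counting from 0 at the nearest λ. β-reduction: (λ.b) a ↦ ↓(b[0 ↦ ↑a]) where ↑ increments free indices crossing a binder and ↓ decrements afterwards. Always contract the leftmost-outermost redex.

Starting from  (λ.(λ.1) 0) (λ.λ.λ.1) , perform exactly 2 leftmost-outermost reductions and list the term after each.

  start: (λ.(λ.1) 0) (λ.λ.λ.1)
  [1] (λ.λ.λ.λ.1) (λ.λ.λ.1)
  [2] λ.λ.λ.1

Answer: after 2 steps: λ.λ.λ.1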